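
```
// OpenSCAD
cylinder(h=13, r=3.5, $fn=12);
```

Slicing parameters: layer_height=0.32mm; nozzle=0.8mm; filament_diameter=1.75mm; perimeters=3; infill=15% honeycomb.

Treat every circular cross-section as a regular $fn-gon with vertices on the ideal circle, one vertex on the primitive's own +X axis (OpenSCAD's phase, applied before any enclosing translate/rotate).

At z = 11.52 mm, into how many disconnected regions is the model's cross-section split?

At z = 11.52 mm: the r=3.5 cylinder gives a regular 12-gon of circumradius 3.5 (constant along its height). The result has 1 disconnected region.

1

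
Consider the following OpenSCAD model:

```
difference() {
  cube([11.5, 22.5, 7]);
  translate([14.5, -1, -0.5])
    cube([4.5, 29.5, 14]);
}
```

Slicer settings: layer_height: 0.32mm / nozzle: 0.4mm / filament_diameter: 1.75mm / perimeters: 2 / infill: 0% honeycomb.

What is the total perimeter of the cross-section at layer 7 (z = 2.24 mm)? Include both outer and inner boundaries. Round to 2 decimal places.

68.00 mm

At z = 2.24 mm: the 11.5×22.5 cube contributes its full rectangle (perimeter 68.00 mm); the cube at (14.5, -1) (footprint 4.5×29.5) is included at this height (perimeter 68.00 mm); Subtracting the remaining from the first: starting from the 11.5×22.5 cube, the 4.5×29.5 cube at (14.5, -1) misses the remaining region (no effect) — boundary = 68.00 mm. Overall, the cross-section is a single solid region. Total boundary length (outer) = 68.00 mm.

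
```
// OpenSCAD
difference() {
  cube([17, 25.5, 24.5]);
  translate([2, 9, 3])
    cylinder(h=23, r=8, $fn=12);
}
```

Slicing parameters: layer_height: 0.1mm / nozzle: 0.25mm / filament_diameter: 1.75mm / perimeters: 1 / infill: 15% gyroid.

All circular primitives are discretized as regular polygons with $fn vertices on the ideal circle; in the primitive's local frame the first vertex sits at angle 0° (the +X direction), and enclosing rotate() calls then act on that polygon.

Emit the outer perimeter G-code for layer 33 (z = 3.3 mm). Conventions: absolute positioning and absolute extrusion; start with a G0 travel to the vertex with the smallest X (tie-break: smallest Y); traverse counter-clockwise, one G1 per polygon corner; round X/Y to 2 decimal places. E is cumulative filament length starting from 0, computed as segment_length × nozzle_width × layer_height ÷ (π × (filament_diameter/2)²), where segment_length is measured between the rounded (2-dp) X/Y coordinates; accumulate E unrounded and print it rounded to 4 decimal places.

At z = 3.3 mm: the cube is present — its section is the full 17×25.5 rectangle; the cylinder at (2, 9): section is a regular 12-gon, circumradius r=8; Taking the first minus the rest: starting from the 17×25.5 cube, the r=8 cylinder at (2, 9) partially overlaps it — only the 126.93 mm² overlap (of its 192.00 mm²) is removed, clipping the outline — 1 connected region. The outline is a single polygon with 13 vertices. Extrusion per mm of travel: 0.25 × 0.1 / (π × 0.875²) = 0.010394. Accumulating E over each segment gives final E = 1.0297.

G0 X0.00 Y0.00 Z3.30
G1 X17.00 Y0.00 E0.1767
G1 X17.00 Y25.50 E0.4417
G1 X0.00 Y25.50 E0.6184
G1 X0.00 Y16.46 E0.7124
G1 X2.00 Y17.00 E0.7339
G1 X6.00 Y15.93 E0.7770
G1 X8.93 Y13.00 E0.8200
G1 X10.00 Y9.00 E0.8631
G1 X8.93 Y5.00 E0.9061
G1 X6.00 Y2.07 E0.9492
G1 X2.00 Y1.00 E0.9922
G1 X0.00 Y1.54 E1.0137
G1 X0.00 Y0.00 E1.0297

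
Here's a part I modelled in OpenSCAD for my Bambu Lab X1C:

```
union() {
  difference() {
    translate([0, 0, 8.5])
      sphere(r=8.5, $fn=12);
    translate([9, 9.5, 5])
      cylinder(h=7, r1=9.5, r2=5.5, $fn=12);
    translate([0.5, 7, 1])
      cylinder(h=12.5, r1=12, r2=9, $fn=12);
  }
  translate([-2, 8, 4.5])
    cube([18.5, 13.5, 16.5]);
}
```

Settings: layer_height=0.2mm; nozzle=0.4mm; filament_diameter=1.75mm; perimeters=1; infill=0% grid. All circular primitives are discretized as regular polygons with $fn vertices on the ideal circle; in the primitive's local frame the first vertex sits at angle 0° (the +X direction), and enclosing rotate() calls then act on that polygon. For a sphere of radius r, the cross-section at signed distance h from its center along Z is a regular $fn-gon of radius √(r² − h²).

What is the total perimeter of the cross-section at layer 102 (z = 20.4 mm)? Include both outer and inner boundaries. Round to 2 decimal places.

At z = 20.4 mm: the sphere is absent (|z−center|=11.900 > r=8.5); the cone at (9, 9.5) is not intersected at this z (z outside [5, 12]); the cone at (0.5, 7) is absent (z outside [1, 13.5]); Taking the first minus the rest: the first operand is absent here, so nothing remains; the cube at (-2, 8) (footprint 18.5×13.5) is included at this height (perimeter 64.00 mm); Combining (union): only the 18.5×13.5 cube at (-2, 8) is present, so the union is just that shape — boundary = 64.00 mm. Overall, the cross-section is a single solid region. Total boundary length (outer) = 64.00 mm.

64.00 mm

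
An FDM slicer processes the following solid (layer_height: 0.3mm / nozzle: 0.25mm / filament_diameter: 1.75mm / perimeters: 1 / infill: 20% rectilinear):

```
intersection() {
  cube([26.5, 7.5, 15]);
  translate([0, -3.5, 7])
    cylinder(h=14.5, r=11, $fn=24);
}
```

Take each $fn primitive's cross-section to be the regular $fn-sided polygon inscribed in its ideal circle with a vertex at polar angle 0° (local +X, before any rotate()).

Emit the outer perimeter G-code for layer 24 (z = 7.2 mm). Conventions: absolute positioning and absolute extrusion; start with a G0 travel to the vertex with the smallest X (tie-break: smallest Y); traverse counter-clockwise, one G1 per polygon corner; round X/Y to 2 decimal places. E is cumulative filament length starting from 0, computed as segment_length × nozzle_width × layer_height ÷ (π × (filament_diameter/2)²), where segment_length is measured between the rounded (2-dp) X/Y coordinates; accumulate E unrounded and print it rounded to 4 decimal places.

At z = 7.2 mm: the 26.5×7.5 cube contributes its full rectangle; the r=11 cylinder at (0, -3.5) contributes a regular 24-gon of circumradius 11; Taking the intersection: the r=11 cylinder at (0, -3.5) partially overlaps the 26.5×7.5 cube; clipping to the common part keeps 56.32 mm² — 1 connected region. The outline is a single polygon with 7 vertices. Extrusion per mm of travel: 0.25 × 0.3 / (π × 0.875²) = 0.031181. Accumulating E over each segment gives final E = 0.9823.

G0 X0.00 Y0.00 Z7.20
G1 X10.35 Y0.00 E0.3227
G1 X9.53 Y2.00 E0.3901
G1 X7.78 Y4.28 E0.4797
G1 X5.50 Y6.03 E0.5694
G1 X2.85 Y7.13 E0.6588
G1 X0.00 Y7.50 E0.7484
G1 X0.00 Y0.00 E0.9823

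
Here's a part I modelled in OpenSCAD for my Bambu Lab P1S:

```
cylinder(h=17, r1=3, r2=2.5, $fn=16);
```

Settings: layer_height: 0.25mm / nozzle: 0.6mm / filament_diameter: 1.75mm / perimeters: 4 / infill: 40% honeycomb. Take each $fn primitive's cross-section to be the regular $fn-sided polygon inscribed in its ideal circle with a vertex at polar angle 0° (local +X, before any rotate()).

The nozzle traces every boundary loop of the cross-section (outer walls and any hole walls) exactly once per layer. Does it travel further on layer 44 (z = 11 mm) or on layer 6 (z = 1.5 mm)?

Layer 44 (z = 11): the cone (r1=3→r2=2.5) has section circumradius 2.676 here — a regular 16-gon (perimeter = 2·16·2.676·sin(180°/16) = 16.71 mm). So its perimeter = 16.71 mm. Layer 6 (z = 1.5): the cone contributes a regular 16-gon of circumradius 2.956 (interpolated between r1=3 and r2=2.5 at t=0.088) (perimeter = 2·16·2.956·sin(180°/16) = 18.45 mm). So its perimeter = 18.45 mm. Layer 6 is larger (18.45 vs 16.71 mm).

layer 6 (z = 1.5 mm)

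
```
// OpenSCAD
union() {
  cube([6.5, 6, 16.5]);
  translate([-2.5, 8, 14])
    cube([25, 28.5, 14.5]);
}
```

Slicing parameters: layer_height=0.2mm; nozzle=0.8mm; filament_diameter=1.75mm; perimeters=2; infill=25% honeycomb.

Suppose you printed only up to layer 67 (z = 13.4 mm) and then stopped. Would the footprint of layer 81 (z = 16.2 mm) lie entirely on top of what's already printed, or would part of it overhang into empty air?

Compare the two slices. At z = 13.4: the cube (footprint 6.5×6) is included at this height (area 39.00 mm²); the cube at (-2.5, 8) is absent (z outside [14, 28.5]); Merging all regions: only the 6.5×6 cube is present, so the union is just that shape — area = 39.00 mm². At z = 16.2: the 6.5×6 cube contributes its full rectangle (area 39.00 mm²); the 25×28.5 cube at (-2.5, 8) contributes its full rectangle (area 712.50 mm²); Merging all regions: the 2 present regions are separate (no shared area or edge), so areas and boundary lengths simply add and each stays a separate island — area = 751.50 mm². Checking containment: at z = 16.2 the cross-section extends beyond the z = 13.4 cross-section by about 712.50 mm².

part overhangs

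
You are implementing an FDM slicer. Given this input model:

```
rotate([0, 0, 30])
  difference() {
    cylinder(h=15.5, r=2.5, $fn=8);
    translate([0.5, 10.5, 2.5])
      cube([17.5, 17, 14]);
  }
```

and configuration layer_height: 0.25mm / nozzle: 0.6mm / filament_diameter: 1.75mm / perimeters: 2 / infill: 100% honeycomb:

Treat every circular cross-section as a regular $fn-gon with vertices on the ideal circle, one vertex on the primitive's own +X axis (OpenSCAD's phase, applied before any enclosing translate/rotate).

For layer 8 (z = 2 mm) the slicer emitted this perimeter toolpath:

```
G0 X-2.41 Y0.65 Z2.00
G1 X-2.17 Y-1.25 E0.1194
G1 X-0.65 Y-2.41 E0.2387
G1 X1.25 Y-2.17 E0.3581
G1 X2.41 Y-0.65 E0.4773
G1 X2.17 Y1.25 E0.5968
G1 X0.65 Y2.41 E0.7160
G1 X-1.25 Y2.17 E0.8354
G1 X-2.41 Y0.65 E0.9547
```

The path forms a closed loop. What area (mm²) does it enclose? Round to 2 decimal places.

Apply the shoelace formula to the sequence of (X, Y) vertices; enclosed area = 17.68 mm².

17.68 mm²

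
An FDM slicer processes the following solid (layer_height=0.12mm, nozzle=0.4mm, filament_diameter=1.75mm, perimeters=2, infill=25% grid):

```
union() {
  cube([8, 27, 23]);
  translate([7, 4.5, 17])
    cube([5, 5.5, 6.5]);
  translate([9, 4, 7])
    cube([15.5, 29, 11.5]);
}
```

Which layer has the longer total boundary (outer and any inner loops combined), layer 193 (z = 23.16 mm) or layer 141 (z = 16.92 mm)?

layer 141 (z = 16.92 mm)

Layer 193 (z = 23.16): the cube does not reach this height (z outside [0, 23]); the cube at (7, 4.5) is present — its section is the full 5×5.5 rectangle (perimeter 21.00 mm); the cube at (9, 4) is not intersected at this z (z outside [7, 18.5]); Taking the union: only the 5×5.5 cube at (7, 4.5) is present, so the union is just that shape — boundary = 21.00 mm. So its perimeter = 21.00 mm. Layer 141 (z = 16.92): the cube is present — its section is the full 8×27 rectangle (perimeter 70.00 mm); the cube at (7, 4.5) is not intersected at this z (z outside [17, 23.5]); the cube at (9, 4) is present — its section is the full 15.5×29 rectangle (perimeter 89.00 mm); Taking the union: the 2 present regions are separate (no shared area or edge), so areas and boundary lengths simply add and each stays a separate island — boundary = 159.00 mm. So its perimeter = 159.00 mm. Layer 141 is larger (159.00 vs 21.00 mm).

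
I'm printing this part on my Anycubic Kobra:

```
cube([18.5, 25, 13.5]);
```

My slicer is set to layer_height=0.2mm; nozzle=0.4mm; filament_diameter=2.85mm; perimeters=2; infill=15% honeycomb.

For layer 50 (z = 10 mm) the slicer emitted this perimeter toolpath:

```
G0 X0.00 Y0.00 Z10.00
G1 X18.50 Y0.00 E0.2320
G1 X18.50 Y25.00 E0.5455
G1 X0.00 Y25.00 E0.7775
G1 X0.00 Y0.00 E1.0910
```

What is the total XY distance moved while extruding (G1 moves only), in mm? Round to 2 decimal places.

87.00 mm

Sum the Euclidean lengths of each G1 segment: total = 87.00 mm.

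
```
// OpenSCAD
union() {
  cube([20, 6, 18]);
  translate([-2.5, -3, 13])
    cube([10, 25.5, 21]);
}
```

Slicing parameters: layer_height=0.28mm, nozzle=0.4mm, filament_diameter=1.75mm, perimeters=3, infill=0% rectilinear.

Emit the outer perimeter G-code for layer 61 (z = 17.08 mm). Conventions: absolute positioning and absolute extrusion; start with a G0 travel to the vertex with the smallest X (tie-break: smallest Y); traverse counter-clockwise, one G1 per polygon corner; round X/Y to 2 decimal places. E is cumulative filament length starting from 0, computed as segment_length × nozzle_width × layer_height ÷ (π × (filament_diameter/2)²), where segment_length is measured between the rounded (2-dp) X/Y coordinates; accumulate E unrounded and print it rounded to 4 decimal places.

G0 X-2.50 Y-3.00 Z17.08
G1 X7.50 Y-3.00 E0.4656
G1 X7.50 Y0.00 E0.6053
G1 X20.00 Y0.00 E1.1874
G1 X20.00 Y6.00 E1.4668
G1 X7.50 Y6.00 E2.0488
G1 X7.50 Y22.50 E2.8171
G1 X-2.50 Y22.50 E3.2828
G1 X-2.50 Y-3.00 E4.4702

At z = 17.08 mm: the 20×6 cube contributes its full rectangle; the cube at (-2.5, -3) (footprint 10×25.5) is included at this height; Taking the union: the regions partially overlap (shared area 45.00 mm²), so overlapping operands fuse into one piece — 1 connected region. The outline is a single polygon with 8 vertices. Extrusion per mm of travel: 0.4 × 0.28 / (π × 0.875²) = 0.046564. Accumulating E over each segment gives final E = 4.4702.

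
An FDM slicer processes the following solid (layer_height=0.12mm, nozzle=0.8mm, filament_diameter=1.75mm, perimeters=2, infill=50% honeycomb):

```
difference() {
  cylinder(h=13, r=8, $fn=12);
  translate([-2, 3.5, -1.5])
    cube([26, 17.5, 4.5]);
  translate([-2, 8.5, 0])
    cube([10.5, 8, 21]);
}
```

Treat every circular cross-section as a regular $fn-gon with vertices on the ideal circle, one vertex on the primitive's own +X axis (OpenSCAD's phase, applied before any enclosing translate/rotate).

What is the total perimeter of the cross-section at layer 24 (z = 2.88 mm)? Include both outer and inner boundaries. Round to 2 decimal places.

51.85 mm

At z = 2.88 mm: the r=8 cylinder contributes a regular 12-gon of circumradius 8 (perimeter = 2·12·8.000·sin(180°/12) = 49.69 mm); the 26×17.5 cube at (-2, 3.5) contributes its full rectangle (perimeter 87.00 mm); the 10.5×8 cube at (-2, 8.5) contributes its full rectangle (perimeter 37.00 mm); Subtracting the remaining from the first: starting from the r=8 cylinder, the 26×17.5 cube at (-2, 3.5) partially overlaps it — only the 30.11 mm² overlap (of its 455.00 mm²) is removed, clipping the outline; the 10.5×8 cube at (-2, 8.5) misses the remaining region (no effect) — boundary = 51.85 mm. Overall, the cross-section is a single solid region. Total boundary length (outer) = 51.85 mm.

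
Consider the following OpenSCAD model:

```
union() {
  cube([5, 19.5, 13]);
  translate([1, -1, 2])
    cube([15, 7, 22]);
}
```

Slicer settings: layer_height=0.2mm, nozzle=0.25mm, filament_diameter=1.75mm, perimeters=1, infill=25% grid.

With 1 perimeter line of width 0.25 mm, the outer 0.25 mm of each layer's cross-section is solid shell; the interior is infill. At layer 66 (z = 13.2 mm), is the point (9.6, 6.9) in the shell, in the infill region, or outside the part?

outside

At z = 13.2 mm: the cube is absent (z outside [0, 13]); the cube at (1, -1) is present — its section is the full 15×7 rectangle; Combining (union): only the 15×7 cube at (1, -1) is present, so the union is just that shape — 1 connected region. Overall, the cross-section is a single solid region. The nearest boundary edge runs (16.00, 6.00)→(1.00, 6.00); distance from the point to it = 0.90 mm. The point is not inside any of the regions above, so it lies outside the cross-section (0.90 mm from the nearest boundary).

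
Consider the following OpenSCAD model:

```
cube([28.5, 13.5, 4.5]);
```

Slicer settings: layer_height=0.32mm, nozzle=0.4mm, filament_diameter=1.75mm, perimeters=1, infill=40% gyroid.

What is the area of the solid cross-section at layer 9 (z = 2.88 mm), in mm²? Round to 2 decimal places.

At z = 2.88 mm: the cube is present — its section is the full 28.5×13.5 rectangle (area 384.75 mm²). Overall, the cross-section is a single solid region. Net area = 384.75 mm².

384.75 mm²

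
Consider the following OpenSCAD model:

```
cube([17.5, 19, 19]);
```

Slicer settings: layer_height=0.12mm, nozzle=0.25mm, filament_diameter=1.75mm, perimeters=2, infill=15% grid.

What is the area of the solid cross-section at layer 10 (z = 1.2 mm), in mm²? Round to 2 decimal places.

At z = 1.2 mm: the cube is present — its section is the full 17.5×19 rectangle (area 332.50 mm²). Overall, the cross-section is a single solid region. Net area = 332.50 mm².

332.50 mm²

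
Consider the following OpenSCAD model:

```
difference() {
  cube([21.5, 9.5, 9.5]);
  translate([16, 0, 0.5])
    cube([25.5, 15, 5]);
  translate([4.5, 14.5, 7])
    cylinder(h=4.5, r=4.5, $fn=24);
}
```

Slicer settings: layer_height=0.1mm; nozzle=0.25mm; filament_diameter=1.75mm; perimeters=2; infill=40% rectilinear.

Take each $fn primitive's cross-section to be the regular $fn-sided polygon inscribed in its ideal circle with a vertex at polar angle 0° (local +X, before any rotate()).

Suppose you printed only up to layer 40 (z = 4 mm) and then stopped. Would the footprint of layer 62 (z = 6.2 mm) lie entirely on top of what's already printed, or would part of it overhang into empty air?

Compare the two slices. At z = 4: the cube (footprint 21.5×9.5) is included at this height (area 204.25 mm²); the cube at (16, 0) (footprint 25.5×15) is included at this height (area 382.50 mm²); the cylinder at (4.5, 14.5) is absent (z outside [7, 11.5]); Subtracting the remaining from the first: starting from the 21.5×9.5 cube (204.25 mm²), the 25.5×15 cube at (16, 0) partially overlaps it — only the 52.25 mm² overlap (of its 382.50 mm²) is removed, clipping the outline — area = 152.00 mm². At z = 6.2: the cube is present — its section is the full 21.5×9.5 rectangle (area 204.25 mm²); the cube at (16, 0) is absent (z outside [0.5, 5.5]); the cylinder at (4.5, 14.5) is absent (z outside [7, 11.5]); After the difference (first − rest): none of the subtracted shapes is present at this height, so the 21.5×9.5 cube is unchanged — area = 204.25 mm². Checking containment: at z = 6.2 the cross-section extends beyond the z = 4 cross-section by about 52.25 mm².

part overhangs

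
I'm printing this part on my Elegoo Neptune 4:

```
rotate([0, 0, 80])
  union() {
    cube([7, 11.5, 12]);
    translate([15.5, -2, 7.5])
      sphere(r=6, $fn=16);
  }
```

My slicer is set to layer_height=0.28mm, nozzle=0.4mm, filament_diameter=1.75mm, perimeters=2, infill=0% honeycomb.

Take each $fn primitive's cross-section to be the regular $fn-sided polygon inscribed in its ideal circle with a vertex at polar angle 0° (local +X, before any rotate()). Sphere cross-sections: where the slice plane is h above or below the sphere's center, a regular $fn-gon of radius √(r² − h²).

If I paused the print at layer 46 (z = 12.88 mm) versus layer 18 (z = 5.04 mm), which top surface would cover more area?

layer 18 (z = 5.04 mm)

Layer 46 (z = 12.88): the cube is not intersected at this z (z outside [0, 12]); the r=6 sphere at (15.5, -2) slices to a regular 16-gon of circumradius 2.656 (√(r²−h²) with h=5.38 from center) (area = (16/2)·2.656²·sin(360°/16) = 21.60 mm²); Taking the union: only the r=6 sphere at (15.5, -2) is present, so the union is just that shape — area = 21.60 mm²; (whole slice rotated 80° about Z — lengths, areas and connectivity unchanged). So its area = 21.60 mm². Layer 18 (z = 5.04): the cube (footprint 7×11.5) is included at this height (area 80.50 mm²); the sphere at (15.5, -2): section is a regular 16-gon, circumradius = √(r²−h²) = √(6²−2.46²) = 5.473 (area = (16/2)·5.473²·sin(360°/16) = 91.69 mm²); Merging all regions: the 2 present regions are separate (no shared area or edge), so areas and boundary lengths simply add and each stays a separate island — area = 172.19 mm²; (rotated 80° about Z; rotation is an isometry so areas/perimeters/island counts are preserved). So its area = 172.19 mm². Layer 18 is larger (172.19 vs 21.60 mm²).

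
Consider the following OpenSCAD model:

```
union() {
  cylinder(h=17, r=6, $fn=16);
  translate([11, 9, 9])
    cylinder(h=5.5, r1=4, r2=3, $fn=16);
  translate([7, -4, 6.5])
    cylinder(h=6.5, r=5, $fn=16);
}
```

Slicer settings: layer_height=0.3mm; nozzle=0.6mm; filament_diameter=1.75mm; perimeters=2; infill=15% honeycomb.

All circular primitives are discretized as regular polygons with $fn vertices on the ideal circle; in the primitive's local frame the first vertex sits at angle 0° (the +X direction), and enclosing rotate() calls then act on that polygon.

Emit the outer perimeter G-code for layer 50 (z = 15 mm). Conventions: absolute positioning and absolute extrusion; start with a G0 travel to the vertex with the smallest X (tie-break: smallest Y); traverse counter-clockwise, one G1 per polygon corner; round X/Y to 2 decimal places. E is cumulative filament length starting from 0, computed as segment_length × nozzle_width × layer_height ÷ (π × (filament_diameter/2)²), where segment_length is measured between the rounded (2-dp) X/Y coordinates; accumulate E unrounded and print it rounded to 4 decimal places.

G0 X-6.00 Y0.00 Z15.00
G1 X-5.54 Y-2.30 E0.1755
G1 X-4.24 Y-4.24 E0.3503
G1 X-2.30 Y-5.54 E0.5251
G1 X0.00 Y-6.00 E0.7006
G1 X2.30 Y-5.54 E0.8761
G1 X4.24 Y-4.24 E1.0509
G1 X5.54 Y-2.30 E1.2256
G1 X6.00 Y0.00 E1.4012
G1 X5.54 Y2.30 E1.5767
G1 X4.24 Y4.24 E1.7515
G1 X2.30 Y5.54 E1.9262
G1 X0.00 Y6.00 E2.1018
G1 X-2.30 Y5.54 E2.2773
G1 X-4.24 Y4.24 E2.4520
G1 X-5.54 Y2.30 E2.6268
G1 X-6.00 Y0.00 E2.8023

At z = 15 mm: the cylinder: section is a regular 16-gon, circumradius r=6; the cone at (11, 9) does not reach this height (z outside [9, 14.5]); the cylinder at (7, -4) is absent (z outside [6.5, 13]); Combining (union): only the r=6 cylinder is present, so the union is just that shape — 1 connected region. The outline is a single polygon with 16 vertices. Extrusion per mm of travel: 0.6 × 0.3 / (π × 0.875²) = 0.074835. Accumulating E over each segment gives final E = 2.8023.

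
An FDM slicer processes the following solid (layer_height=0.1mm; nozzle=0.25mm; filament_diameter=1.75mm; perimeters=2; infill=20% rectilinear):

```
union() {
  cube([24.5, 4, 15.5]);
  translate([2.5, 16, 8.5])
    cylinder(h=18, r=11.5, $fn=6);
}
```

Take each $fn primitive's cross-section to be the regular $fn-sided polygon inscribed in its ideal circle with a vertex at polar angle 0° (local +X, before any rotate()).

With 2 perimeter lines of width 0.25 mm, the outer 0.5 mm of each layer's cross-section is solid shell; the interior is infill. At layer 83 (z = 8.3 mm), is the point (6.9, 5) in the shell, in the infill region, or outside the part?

At z = 8.3 mm: the 24.5×4 cube contributes its full rectangle; the cylinder at (2.5, 16) is absent (z outside [8.5, 26.5]); Taking the union: only the 24.5×4 cube is present, so the union is just that shape — 1 connected region. Overall, the cross-section is a single solid region. The nearest boundary edge runs (24.50, 4.00)→(0.00, 4.00); distance from the point to it = 1.00 mm. The point is not inside any of the regions above, so it lies outside the cross-section (1.00 mm from the nearest boundary).

outside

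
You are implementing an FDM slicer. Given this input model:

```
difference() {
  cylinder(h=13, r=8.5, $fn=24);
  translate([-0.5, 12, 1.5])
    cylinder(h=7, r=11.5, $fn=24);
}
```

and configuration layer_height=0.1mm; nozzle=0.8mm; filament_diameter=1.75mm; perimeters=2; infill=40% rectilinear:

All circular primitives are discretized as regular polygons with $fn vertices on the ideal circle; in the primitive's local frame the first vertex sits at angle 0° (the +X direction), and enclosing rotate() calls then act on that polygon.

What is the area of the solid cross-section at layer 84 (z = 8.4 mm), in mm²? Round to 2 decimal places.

At z = 8.4 mm: the r=8.5 cylinder gives a regular 24-gon of circumradius 8.5 (constant along its height) (area = (24/2)·8.500²·sin(360°/24) = 224.40 mm²); the r=11.5 cylinder at (-0.5, 12) contributes a regular 24-gon of circumradius 11.5 (area = (24/2)·11.500²·sin(360°/24) = 410.75 mm²); Subtracting the remaining from the first: starting from the r=8.5 cylinder (224.40 mm²), the r=11.5 cylinder at (-0.5, 12) partially overlaps it — only the 85.39 mm² overlap (of its 410.75 mm²) is removed, clipping the outline — area = 139.00 mm². Overall, the cross-section is a single solid region. Net area = 139.00 mm².

139.00 mm²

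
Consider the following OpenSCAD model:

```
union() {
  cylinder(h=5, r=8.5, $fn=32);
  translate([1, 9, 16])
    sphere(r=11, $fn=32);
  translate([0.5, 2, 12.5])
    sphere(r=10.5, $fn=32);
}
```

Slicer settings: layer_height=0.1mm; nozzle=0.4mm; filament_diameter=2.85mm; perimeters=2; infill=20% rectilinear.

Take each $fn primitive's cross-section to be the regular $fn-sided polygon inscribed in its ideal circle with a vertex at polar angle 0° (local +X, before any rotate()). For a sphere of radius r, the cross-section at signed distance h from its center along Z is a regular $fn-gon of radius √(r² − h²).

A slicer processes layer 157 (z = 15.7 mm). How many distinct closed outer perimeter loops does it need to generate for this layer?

1

At z = 15.7 mm: the cylinder is absent (z outside [0, 5]); the r=11 sphere at (1, 9) contributes a regular 32-gon of circumradius √(11²−0.3²) = 10.996; the r=10.5 sphere at (0.5, 2) slices to a regular 32-gon of circumradius 10.000 (√(r²−h²) with h=3.2 from center); Combining (union): the regions partially overlap (shared area 199.17 mm²), so overlapping operands fuse into one piece — 1 connected region. The result has 1 disconnected region.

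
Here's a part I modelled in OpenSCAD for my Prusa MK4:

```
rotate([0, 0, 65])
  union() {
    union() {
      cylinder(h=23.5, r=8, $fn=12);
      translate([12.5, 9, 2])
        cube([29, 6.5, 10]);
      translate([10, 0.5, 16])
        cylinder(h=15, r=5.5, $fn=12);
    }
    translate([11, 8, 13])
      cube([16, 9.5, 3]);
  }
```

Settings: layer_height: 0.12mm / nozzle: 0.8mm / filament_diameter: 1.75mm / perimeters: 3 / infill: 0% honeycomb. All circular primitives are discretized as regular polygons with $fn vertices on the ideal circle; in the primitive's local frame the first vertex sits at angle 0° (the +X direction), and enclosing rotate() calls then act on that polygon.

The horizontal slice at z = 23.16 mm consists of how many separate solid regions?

At z = 23.16 mm: the r=8 cylinder contributes a regular 12-gon of circumradius 8; the cube at (12.5, 9) is not intersected at this z (z outside [2, 12]); the r=5.5 cylinder at (10, 0.5) contributes a regular 12-gon of circumradius 5.5; Combining (union): the regions partially overlap (shared area 18.25 mm²), so overlapping operands fuse into one piece — 1 connected region; the cube at (11, 8) is absent (z outside [13, 16]); Combining (union): only that combined region is present, so the union is just that shape — 1 connected region; (whole slice rotated 65° about Z — lengths, areas and connectivity unchanged). The result has 1 disconnected region.

1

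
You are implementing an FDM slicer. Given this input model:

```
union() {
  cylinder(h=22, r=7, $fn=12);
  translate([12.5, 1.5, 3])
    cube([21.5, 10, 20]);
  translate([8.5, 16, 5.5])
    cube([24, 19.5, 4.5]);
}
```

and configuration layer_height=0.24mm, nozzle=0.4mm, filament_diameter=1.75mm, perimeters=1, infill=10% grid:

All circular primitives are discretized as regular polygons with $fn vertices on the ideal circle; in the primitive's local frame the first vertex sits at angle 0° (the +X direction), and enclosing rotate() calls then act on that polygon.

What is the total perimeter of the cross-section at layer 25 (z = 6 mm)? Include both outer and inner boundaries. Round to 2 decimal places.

At z = 6 mm: the r=7 cylinder contributes a regular 12-gon of circumradius 7 (perimeter = 2·12·7.000·sin(180°/12) = 43.48 mm); the 21.5×10 cube at (12.5, 1.5) contributes its full rectangle (perimeter 63.00 mm); the cube at (8.5, 16) (footprint 24×19.5) is included at this height (perimeter 87.00 mm); Merging all regions: the 3 present regions are separate (no shared area or edge), so areas and boundary lengths simply add and each stays a separate island — boundary = 193.48 mm. Overall, the cross-section has 3 separate islands. Total boundary length (outer) = 193.48 mm.

193.48 mm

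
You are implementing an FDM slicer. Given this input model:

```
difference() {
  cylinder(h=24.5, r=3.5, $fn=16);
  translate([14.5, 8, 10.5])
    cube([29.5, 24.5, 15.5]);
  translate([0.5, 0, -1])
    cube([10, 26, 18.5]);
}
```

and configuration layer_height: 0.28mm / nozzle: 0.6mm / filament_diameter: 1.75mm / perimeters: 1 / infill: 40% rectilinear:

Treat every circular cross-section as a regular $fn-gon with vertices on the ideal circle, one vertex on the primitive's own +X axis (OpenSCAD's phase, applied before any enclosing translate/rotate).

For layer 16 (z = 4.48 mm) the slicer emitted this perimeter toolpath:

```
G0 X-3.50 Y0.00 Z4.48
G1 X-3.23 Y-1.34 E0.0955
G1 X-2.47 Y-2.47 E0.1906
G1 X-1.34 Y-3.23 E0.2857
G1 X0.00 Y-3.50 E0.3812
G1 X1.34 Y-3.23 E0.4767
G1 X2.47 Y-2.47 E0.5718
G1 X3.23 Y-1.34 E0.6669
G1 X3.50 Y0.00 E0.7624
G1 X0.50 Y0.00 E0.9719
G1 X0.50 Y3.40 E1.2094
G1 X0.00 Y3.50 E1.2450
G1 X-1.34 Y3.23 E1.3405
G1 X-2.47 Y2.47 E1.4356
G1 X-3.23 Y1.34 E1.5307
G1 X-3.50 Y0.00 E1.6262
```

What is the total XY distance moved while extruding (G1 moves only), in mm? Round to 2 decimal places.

23.28 mm

Sum the Euclidean lengths of each G1 segment: total = 23.28 mm.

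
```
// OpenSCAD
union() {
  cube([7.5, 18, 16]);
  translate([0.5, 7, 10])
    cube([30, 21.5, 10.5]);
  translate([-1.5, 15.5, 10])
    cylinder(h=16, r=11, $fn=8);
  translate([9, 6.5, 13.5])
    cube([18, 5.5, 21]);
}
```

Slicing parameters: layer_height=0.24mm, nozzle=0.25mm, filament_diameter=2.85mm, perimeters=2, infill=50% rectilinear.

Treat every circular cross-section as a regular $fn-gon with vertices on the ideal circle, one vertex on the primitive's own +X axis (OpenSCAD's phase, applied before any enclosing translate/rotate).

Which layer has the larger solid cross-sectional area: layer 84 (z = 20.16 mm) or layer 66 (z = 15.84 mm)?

layer 66 (z = 15.84 mm)

Layer 84 (z = 20.16): the cube is absent (z outside [0, 16]); the 30×21.5 cube at (0.5, 7) contributes its full rectangle (area 645.00 mm²); the r=11 cylinder at (-1.5, 15.5) contributes a regular 8-gon of circumradius 11 (area = (8/2)·11.000²·sin(360°/8) = 342.24 mm²); the cube at (9, 6.5) is present — its section is the full 18×5.5 rectangle (area 99.00 mm²); Combining (union): the regions partially overlap — summed areas 1086.24 mm² minus the doubly-counted overlap 215.40 mm² gives 870.84 mm² — area = 870.84 mm². So its area = 870.84 mm². Layer 66 (z = 15.84): the cube is present — its section is the full 7.5×18 rectangle (area 135.00 mm²); the cube at (0.5, 7) is present — its section is the full 30×21.5 rectangle (area 645.00 mm²); the cylinder at (-1.5, 15.5): section is a regular 8-gon, circumradius r=11 (area = (8/2)·11.000²·sin(360°/8) = 342.24 mm²); the 18×5.5 cube at (9, 6.5) contributes its full rectangle (area 99.00 mm²); Combining (union): the regions partially overlap — summed areas 1221.24 mm² minus the doubly-counted overlap 302.16 mm² gives 919.08 mm² — area = 919.08 mm². So its area = 919.08 mm². Layer 66 is larger (919.08 vs 870.84 mm²).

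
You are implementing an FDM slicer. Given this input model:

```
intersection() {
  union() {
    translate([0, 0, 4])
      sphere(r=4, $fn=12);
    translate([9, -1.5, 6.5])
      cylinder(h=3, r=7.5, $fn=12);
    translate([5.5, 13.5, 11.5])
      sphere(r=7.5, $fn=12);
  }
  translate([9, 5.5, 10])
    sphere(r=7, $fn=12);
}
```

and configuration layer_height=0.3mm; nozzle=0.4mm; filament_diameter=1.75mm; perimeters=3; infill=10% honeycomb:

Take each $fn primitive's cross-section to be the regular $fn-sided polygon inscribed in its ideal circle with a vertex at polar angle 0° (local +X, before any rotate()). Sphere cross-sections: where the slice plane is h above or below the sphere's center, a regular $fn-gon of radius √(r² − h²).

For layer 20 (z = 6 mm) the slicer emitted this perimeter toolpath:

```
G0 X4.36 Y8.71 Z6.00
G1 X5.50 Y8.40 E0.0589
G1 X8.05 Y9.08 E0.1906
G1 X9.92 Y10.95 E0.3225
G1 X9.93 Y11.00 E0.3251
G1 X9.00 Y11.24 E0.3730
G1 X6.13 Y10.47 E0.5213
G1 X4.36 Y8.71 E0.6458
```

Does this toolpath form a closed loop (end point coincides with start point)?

yes

Start point (G0): (4.36, 8.71). End point (last G1): the path returns to the start — closed.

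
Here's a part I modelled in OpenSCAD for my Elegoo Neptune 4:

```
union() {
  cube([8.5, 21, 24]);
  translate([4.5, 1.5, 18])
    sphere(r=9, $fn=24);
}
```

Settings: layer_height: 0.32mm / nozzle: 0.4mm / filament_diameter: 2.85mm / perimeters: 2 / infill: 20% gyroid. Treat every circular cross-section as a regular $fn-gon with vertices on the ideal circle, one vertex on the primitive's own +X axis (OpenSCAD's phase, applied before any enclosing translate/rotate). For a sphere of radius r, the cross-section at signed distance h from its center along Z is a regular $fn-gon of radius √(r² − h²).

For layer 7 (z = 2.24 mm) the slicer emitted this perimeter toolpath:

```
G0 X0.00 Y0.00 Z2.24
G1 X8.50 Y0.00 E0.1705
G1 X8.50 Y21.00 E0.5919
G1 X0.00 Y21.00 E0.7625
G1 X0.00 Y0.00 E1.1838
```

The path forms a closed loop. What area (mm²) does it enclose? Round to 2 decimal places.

178.50 mm²

Apply the shoelace formula to the sequence of (X, Y) vertices; enclosed area = 178.50 mm².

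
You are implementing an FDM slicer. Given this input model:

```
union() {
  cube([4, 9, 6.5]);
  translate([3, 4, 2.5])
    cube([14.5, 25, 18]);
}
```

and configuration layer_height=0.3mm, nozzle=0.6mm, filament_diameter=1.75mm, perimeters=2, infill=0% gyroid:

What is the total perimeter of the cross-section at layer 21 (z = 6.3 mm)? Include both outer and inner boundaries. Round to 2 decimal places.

At z = 6.3 mm: the cube (footprint 4×9) is included at this height (perimeter 26.00 mm); the cube at (3, 4) (footprint 14.5×25) is included at this height (perimeter 79.00 mm); Merging all regions: the regions partially overlap (shared area 5.00 mm²), so the edge portions inside another operand are dropped and the merged outline is re-measured after clipping — boundary = 93.00 mm. Overall, the cross-section is a single solid region. Total boundary length (outer) = 93.00 mm.

93.00 mm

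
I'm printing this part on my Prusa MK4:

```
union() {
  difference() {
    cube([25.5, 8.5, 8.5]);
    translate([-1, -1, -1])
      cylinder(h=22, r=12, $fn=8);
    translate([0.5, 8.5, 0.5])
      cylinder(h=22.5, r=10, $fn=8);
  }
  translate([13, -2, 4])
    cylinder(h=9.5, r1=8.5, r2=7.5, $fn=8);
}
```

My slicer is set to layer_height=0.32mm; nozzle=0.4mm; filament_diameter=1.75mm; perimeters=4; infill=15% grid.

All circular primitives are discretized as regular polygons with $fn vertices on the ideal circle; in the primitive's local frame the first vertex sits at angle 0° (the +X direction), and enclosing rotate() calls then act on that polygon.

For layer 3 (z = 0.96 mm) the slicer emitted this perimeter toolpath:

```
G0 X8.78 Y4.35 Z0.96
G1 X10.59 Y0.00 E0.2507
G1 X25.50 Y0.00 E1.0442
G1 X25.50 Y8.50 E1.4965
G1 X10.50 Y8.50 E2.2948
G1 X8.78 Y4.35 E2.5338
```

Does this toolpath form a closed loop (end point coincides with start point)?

Start point (G0): (8.78, 4.35). End point (last G1): the path returns to the start — closed.

yes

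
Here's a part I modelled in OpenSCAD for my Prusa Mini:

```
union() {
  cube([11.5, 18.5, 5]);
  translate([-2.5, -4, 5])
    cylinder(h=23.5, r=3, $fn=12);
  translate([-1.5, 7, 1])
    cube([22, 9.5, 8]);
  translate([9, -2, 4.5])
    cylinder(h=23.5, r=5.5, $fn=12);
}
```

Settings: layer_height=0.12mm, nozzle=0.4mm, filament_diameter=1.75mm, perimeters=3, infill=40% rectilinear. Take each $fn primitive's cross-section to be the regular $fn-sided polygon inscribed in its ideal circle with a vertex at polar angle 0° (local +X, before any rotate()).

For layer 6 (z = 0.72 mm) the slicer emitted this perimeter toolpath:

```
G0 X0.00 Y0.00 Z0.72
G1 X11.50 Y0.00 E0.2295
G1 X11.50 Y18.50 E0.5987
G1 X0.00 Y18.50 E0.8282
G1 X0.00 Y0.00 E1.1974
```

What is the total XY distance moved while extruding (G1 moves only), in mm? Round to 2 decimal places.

60.00 mm

Sum the Euclidean lengths of each G1 segment: total = 60.00 mm.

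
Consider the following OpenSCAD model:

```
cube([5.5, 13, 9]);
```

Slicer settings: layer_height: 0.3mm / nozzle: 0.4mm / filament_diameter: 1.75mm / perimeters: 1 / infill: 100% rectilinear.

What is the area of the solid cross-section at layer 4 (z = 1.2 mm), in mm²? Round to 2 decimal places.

At z = 1.2 mm: the 5.5×13 cube contributes its full rectangle (area 71.50 mm²). Overall, the cross-section is a single solid region. Net area = 71.50 mm².

71.50 mm²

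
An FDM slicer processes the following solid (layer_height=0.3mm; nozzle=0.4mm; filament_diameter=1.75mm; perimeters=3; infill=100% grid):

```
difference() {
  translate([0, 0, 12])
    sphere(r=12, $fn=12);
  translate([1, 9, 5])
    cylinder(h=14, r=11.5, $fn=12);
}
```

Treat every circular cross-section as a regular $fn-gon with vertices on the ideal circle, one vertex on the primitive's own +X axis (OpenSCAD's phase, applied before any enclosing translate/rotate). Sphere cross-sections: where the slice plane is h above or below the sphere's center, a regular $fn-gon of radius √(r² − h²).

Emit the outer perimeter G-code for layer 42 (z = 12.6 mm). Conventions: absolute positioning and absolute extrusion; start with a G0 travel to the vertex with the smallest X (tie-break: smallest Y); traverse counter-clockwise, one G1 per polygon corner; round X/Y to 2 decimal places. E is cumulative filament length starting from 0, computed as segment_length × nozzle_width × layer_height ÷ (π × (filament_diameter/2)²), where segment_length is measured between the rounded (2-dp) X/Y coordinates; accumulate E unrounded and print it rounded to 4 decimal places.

At z = 12.6 mm: the r=12 sphere contributes a regular 12-gon of circumradius √(12²−0.6²) = 11.985; the r=11.5 cylinder at (1, 9) gives a regular 12-gon of circumradius 11.5 (constant along its height); Subtracting the remaining from the first: starting from the r=12 sphere, the r=11.5 cylinder at (1, 9) partially overlaps it — only the 211.27 mm² overlap (of its 396.75 mm²) is removed, clipping the outline — 1 connected region. The outline is a single polygon with 15 vertices. Extrusion per mm of travel: 0.4 × 0.3 / (π × 0.875²) = 0.049890. Accumulating E over each segment gives final E = 3.7594.

G0 X-11.98 Y0.00 Z12.60
G1 X-10.38 Y-5.99 E0.3093
G1 X-5.99 Y-10.38 E0.6191
G1 X0.00 Y-11.98 E0.9284
G1 X5.99 Y-10.38 E1.2377
G1 X10.38 Y-5.99 E1.5474
G1 X11.98 Y0.00 E1.8568
G1 X11.04 Y3.54 E2.0395
G1 X10.96 Y3.25 E2.0545
G1 X6.75 Y-0.96 E2.3515
G1 X1.00 Y-2.50 E2.6485
G1 X-4.75 Y-0.96 E2.9455
G1 X-8.96 Y3.25 E3.2425
G1 X-9.84 Y6.53 E3.4120
G1 X-10.38 Y5.99 E3.4501
G1 X-11.98 Y0.00 E3.7594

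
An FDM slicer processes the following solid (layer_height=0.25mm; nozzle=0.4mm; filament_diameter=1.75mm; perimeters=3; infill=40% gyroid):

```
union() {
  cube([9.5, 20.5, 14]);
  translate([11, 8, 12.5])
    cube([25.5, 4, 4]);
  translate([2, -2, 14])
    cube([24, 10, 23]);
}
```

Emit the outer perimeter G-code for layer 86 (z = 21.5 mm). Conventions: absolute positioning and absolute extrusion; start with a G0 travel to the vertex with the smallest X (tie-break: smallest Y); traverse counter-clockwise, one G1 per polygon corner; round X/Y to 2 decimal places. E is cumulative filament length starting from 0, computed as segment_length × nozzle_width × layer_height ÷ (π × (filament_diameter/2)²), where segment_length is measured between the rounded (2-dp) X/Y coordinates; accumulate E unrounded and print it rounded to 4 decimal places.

G0 X2.00 Y-2.00 Z21.50
G1 X26.00 Y-2.00 E0.9978
G1 X26.00 Y8.00 E1.4136
G1 X2.00 Y8.00 E2.4114
G1 X2.00 Y-2.00 E2.8271

At z = 21.5 mm: the cube is not intersected at this z (z outside [0, 14]); the cube at (11, 8) is absent (z outside [12.5, 16.5]); the 24×10 cube at (2, -2) contributes its full rectangle; Taking the union: only the 24×10 cube at (2, -2) is present, so the union is just that shape — 1 connected region. The outline is a single polygon with 4 vertices. Extrusion per mm of travel: 0.4 × 0.25 / (π × 0.875²) = 0.041575. Accumulating E over each segment gives final E = 2.8271.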